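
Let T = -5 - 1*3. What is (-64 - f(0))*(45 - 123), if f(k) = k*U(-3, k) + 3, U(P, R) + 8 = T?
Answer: 5226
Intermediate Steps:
T = -8 (T = -5 - 3 = -8)
U(P, R) = -16 (U(P, R) = -8 - 8 = -16)
f(k) = 3 - 16*k (f(k) = k*(-16) + 3 = -16*k + 3 = 3 - 16*k)
(-64 - f(0))*(45 - 123) = (-64 - (3 - 16*0))*(45 - 123) = (-64 - (3 + 0))*(-78) = (-64 - 1*3)*(-78) = (-64 - 3)*(-78) = -67*(-78) = 5226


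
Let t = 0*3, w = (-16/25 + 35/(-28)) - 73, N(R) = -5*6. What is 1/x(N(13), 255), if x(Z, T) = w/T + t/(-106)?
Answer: -25500/7489 ≈ -3.4050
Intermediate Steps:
N(R) = -30
w = -7489/100 (w = (-16*1/25 + 35*(-1/28)) - 73 = (-16/25 - 5/4) - 73 = -189/100 - 73 = -7489/100 ≈ -74.890)
t = 0
x(Z, T) = -7489/(100*T) (x(Z, T) = -7489/(100*T) + 0/(-106) = -7489/(100*T) + 0*(-1/106) = -7489/(100*T) + 0 = -7489/(100*T))
1/x(N(13), 255) = 1/(-7489/100/255) = 1/(-7489/100*1/255) = 1/(-7489/25500) = -25500/7489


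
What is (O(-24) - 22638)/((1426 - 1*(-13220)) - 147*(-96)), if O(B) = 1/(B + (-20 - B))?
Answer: -452761/575160 ≈ -0.78719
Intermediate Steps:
O(B) = -1/20 (O(B) = 1/(-20) = -1/20)
(O(-24) - 22638)/((1426 - 1*(-13220)) - 147*(-96)) = (-1/20 - 22638)/((1426 - 1*(-13220)) - 147*(-96)) = -452761/(20*((1426 + 13220) + 14112)) = -452761/(20*(14646 + 14112)) = -452761/20/28758 = -452761/20*1/28758 = -452761/575160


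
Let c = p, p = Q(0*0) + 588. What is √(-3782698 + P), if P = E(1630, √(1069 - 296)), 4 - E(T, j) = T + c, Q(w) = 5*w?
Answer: 4*I*√236557 ≈ 1945.5*I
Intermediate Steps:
p = 588 (p = 5*(0*0) + 588 = 5*0 + 588 = 0 + 588 = 588)
c = 588
E(T, j) = -584 - T (E(T, j) = 4 - (T + 588) = 4 - (588 + T) = 4 + (-588 - T) = -584 - T)
P = -2214 (P = -584 - 1*1630 = -584 - 1630 = -2214)
√(-3782698 + P) = √(-3782698 - 2214) = √(-3784912) = 4*I*√236557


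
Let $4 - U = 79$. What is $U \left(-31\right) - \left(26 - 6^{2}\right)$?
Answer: $2335$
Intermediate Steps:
$U = -75$ ($U = 4 - 79 = -75$)
$U \left(-31\right) - \left(26 - 6^{2}\right) = \left(-75\right) \left(-31\right) - \left(26 - 6^{2}\right) = 2325 + \left(-26 + 36\right) = 2325 + 10 = 2335$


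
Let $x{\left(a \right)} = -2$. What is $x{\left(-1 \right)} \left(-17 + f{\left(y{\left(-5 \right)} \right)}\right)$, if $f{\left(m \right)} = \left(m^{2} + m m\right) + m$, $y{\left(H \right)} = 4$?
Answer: $-38$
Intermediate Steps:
$f{\left(m \right)} = m + 2 m^{2}$ ($f{\left(m \right)} = \left(m^{2} + m^{2}\right) + m = 2 m^{2} + m = m + 2 m^{2}$)
$x{\left(-1 \right)} \left(-17 + f{\left(y{\left(-5 \right)} \right)}\right) = - 2 \left(-17 + 4 \left(1 + 2 \cdot 4\right)\right) = - 2 \left(-17 + 4 \left(1 + 8\right)\right) = - 2 \left(-17 + 4 \cdot 9\right) = - 2 \left(-17 + 36\right) = \left(-2\right) 19 = -38$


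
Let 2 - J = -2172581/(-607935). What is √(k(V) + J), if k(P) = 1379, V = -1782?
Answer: √509076047564490/607935 ≈ 37.114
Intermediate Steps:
J = -956711/607935 (J = 2 - (-2172581)/(-607935) = 2 - (-2172581)*(-1)/607935 = 2 - 1*2172581/607935 = 2 - 2172581/607935 = -956711/607935 ≈ -1.5737)
√(k(V) + J) = √(1379 - 956711/607935) = √(837385654/607935) = √509076047564490/607935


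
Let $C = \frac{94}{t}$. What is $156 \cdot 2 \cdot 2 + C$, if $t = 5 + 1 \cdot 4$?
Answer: $\frac{5710}{9} \approx 634.44$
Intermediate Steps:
$t = 9$ ($t = 5 + 4 = 9$)
$C = \frac{94}{9} \approx 10.444$
$156 \cdot 2 \cdot 2 + C = 156 \cdot 2 \cdot 2 + \frac{94}{9} = 156 \cdot 4 + \frac{94}{9} = 624 + \frac{94}{9} = \frac{5710}{9}$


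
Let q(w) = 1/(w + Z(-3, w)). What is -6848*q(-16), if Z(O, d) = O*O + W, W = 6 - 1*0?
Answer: 6848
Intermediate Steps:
W = 6 (W = 6 + 0 = 6)
Z(O, d) = 6 + O² (Z(O, d) = O*O + 6 = O² + 6 = 6 + O²)
q(w) = 1/(15 + w) (q(w) = 1/(w + (6 + (-3)²)) = 1/(w + (6 + 9)) = 1/(w + 15) = 1/(15 + w))
-6848*q(-16) = -6848/(15 - 16) = -6848/(-1) = -6848*(-1) = 6848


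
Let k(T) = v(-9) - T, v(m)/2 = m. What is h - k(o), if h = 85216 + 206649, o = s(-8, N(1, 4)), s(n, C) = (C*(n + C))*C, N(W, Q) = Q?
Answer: 291819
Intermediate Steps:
v(m) = 2*m
s(n, C) = C²*(C + n) (s(n, C) = (C*(C + n))*C = C²*(C + n))
o = -64 (o = 4²*(4 - 8) = 16*(-4) = -64)
h = 291865
k(T) = -18 - T (k(T) = 2*(-9) - T = -18 - T)
h - k(o) = 291865 - (-18 - 1*(-64)) = 291865 - (-18 + 64) = 291865 - 1*46 = 291865 - 46 = 291819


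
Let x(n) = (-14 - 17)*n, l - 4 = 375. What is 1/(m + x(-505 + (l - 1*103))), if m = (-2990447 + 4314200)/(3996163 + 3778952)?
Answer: 2591705/18398955046 ≈ 0.00014086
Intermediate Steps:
l = 379 (l = 4 + 375 = 379)
m = 441251/2591705 (m = 1323753/7775115 = 1323753*(1/7775115) = 441251/2591705 ≈ 0.17026)
x(n) = -31*n
1/(m + x(-505 + (l - 1*103))) = 1/(441251/2591705 - 31*(-505 + (379 - 1*103))) = 1/(441251/2591705 - 31*(-505 + (379 - 103))) = 1/(441251/2591705 - 31*(-505 + 276)) = 1/(441251/2591705 - 31*(-229)) = 1/(441251/2591705 + 7099) = 1/(18398955046/2591705) = 2591705/18398955046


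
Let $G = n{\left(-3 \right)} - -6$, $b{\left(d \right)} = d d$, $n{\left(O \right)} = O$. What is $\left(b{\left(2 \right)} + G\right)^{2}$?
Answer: $49$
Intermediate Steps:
$b{\left(d \right)} = d^{2}$
$G = 3$ ($G = -3 - -6 = -3 + 6 = 3$)
$\left(b{\left(2 \right)} + G\right)^{2} = \left(2^{2} + 3\right)^{2} = \left(4 + 3\right)^{2} = 7^{2} = 49$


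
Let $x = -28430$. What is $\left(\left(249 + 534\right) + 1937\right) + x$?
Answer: $-25710$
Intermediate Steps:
$\left(\left(249 + 534\right) + 1937\right) + x = \left(\left(249 + 534\right) + 1937\right) - 28430 = \left(783 + 1937\right) - 28430 = 2720 - 28430 = -25710$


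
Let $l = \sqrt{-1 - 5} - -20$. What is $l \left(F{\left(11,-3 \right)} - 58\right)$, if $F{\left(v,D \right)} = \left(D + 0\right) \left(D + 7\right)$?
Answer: $-1400 - 70 i \sqrt{6} \approx -1400.0 - 171.46 i$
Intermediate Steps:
$l = 20 + i \sqrt{6}$ ($l = \sqrt{-6} + 20 = i \sqrt{6} + 20 = 20 + i \sqrt{6} \approx 20.0 + 2.4495 i$)
$F{\left(v,D \right)} = D \left(7 + D\right)$
$l \left(F{\left(11,-3 \right)} - 58\right) = \left(20 + i \sqrt{6}\right) \left(- 3 \left(7 - 3\right) - 58\right) = \left(20 + i \sqrt{6}\right) \left(\left(-3\right) 4 - 58\right) = \left(20 + i \sqrt{6}\right) \left(-12 - 58\right) = \left(20 + i \sqrt{6}\right) \left(-70\right) = -1400 - 70 i \sqrt{6}$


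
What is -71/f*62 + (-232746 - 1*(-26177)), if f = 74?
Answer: -7645254/37 ≈ -2.0663e+5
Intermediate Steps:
-71/f*62 + (-232746 - 1*(-26177)) = -71/74*62 + (-232746 - 1*(-26177)) = -71*1/74*62 + (-232746 + 26177) = -71/74*62 - 206569 = -2201/37 - 206569 = -7645254/37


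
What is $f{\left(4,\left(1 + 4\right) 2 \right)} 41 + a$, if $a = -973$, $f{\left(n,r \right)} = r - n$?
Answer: $-727$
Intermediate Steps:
$f{\left(4,\left(1 + 4\right) 2 \right)} 41 + a = \left(\left(1 + 4\right) 2 - 4\right) 41 - 973 = \left(5 \cdot 2 - 4\right) 41 - 973 = \left(10 - 4\right) 41 - 973 = 6 \cdot 41 - 973 = 246 - 973 = -727$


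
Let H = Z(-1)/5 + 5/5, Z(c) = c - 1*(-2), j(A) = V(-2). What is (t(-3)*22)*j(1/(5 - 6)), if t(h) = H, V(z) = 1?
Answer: 132/5 ≈ 26.400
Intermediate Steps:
j(A) = 1
Z(c) = 2 + c (Z(c) = c + 2 = 2 + c)
H = 6/5 (H = (2 - 1)/5 + 5/5 = 1*(⅕) + 5*(⅕) = ⅕ + 1 = 6/5 ≈ 1.2000)
t(h) = 6/5
(t(-3)*22)*j(1/(5 - 6)) = ((6/5)*22)*1 = (132/5)*1 = 132/5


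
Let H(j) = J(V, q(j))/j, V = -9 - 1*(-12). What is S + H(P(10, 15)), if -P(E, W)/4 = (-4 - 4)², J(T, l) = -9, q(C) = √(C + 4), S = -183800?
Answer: -47052791/256 ≈ -1.8380e+5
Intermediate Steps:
q(C) = √(4 + C)
V = 3 (V = -9 + 12 = 3)
P(E, W) = -256 (P(E, W) = -4*(-4 - 4)² = -4*(-8)² = -4*64 = -256)
H(j) = -9/j
S + H(P(10, 15)) = -183800 - 9/(-256) = -183800 - 9*(-1/256) = -183800 + 9/256 = -47052791/256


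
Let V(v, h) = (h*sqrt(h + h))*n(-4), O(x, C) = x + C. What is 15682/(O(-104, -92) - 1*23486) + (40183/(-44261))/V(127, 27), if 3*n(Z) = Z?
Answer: -7841/11841 + 40183*sqrt(6)/28681128 ≈ -0.65876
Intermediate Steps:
O(x, C) = C + x
n(Z) = Z/3
V(v, h) = -4*sqrt(2)*h**(3/2)/3 (V(v, h) = (h*sqrt(h + h))*((1/3)*(-4)) = (h*sqrt(2*h))*(-4/3) = (h*(sqrt(2)*sqrt(h)))*(-4/3) = (sqrt(2)*h**(3/2))*(-4/3) = -4*sqrt(2)*h**(3/2)/3)
15682/(O(-104, -92) - 1*23486) + (40183/(-44261))/V(127, 27) = 15682/((-92 - 104) - 1*23486) + (40183/(-44261))/((-4*sqrt(2)*27**(3/2)/3)) = 15682/(-196 - 23486) + (40183*(-1/44261))/((-4*sqrt(2)*81*sqrt(3)/3)) = 15682/(-23682) - 40183*(-sqrt(6)/648)/44261 = 15682*(-1/23682) - (-40183)*sqrt(6)/28681128 = -7841/11841 + 40183*sqrt(6)/28681128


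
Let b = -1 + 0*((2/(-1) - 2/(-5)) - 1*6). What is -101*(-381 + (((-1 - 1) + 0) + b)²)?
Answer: 37572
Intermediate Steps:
b = -1 (b = -1 + 0*((2*(-1) - 2*(-⅕)) - 6) = -1 + 0*((-2 + ⅖) - 6) = -1 + 0*(-8/5 - 6) = -1 + 0*(-38/5) = -1 + 0 = -1)
-101*(-381 + (((-1 - 1) + 0) + b)²) = -101*(-381 + (((-1 - 1) + 0) - 1)²) = -101*(-381 + ((-2 + 0) - 1)²) = -101*(-381 + (-2 - 1)²) = -101*(-381 + (-3)²) = -101*(-381 + 9) = -101*(-372) = 37572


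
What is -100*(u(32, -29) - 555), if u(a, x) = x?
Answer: 58400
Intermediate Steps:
-100*(u(32, -29) - 555) = -100*(-29 - 555) = -100*(-584) = 58400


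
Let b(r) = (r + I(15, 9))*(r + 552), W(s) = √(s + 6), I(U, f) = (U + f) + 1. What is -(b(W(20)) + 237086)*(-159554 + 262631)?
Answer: -25863256224 - 59475429*√26 ≈ -2.6167e+10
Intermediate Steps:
I(U, f) = 1 + U + f
W(s) = √(6 + s)
b(r) = (25 + r)*(552 + r) (b(r) = (r + (1 + 15 + 9))*(r + 552) = (r + 25)*(552 + r) = (25 + r)*(552 + r))
-(b(W(20)) + 237086)*(-159554 + 262631) = -((13800 + (√(6 + 20))² + 577*√(6 + 20)) + 237086)*(-159554 + 262631) = -((13800 + (√26)² + 577*√26) + 237086)*103077 = -((13800 + 26 + 577*√26) + 237086)*103077 = -((13826 + 577*√26) + 237086)*103077 = -(250912 + 577*√26)*103077 = -(25863256224 + 59475429*√26) = -25863256224 - 59475429*√26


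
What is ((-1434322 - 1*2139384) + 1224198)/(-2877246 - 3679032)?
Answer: 1174754/3278139 ≈ 0.35836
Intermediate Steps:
((-1434322 - 1*2139384) + 1224198)/(-2877246 - 3679032) = ((-1434322 - 2139384) + 1224198)/(-6556278) = (-3573706 + 1224198)*(-1/6556278) = -2349508*(-1/6556278) = 1174754/3278139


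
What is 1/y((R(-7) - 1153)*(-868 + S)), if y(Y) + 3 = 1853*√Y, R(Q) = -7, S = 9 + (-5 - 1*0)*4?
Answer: 1/1167015026917 + 3706*√254910/3501045080751 ≈ 5.3444e-7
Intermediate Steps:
S = -11 (S = 9 + (-5 + 0)*4 = 9 - 5*4 = 9 - 20 = -11)
y(Y) = -3 + 1853*√Y
1/y((R(-7) - 1153)*(-868 + S)) = 1/(-3 + 1853*√((-7 - 1153)*(-868 - 11))) = 1/(-3 + 1853*√(-1160*(-879))) = 1/(-3 + 1853*√1019640) = 1/(-3 + 1853*(2*√254910)) = 1/(-3 + 3706*√254910)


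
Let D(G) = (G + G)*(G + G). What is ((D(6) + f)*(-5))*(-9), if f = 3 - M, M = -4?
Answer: 6795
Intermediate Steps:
D(G) = 4*G² (D(G) = (2*G)*(2*G) = 4*G²)
f = 7 (f = 3 - 1*(-4) = 3 + 4 = 7)
((D(6) + f)*(-5))*(-9) = ((4*6² + 7)*(-5))*(-9) = ((4*36 + 7)*(-5))*(-9) = ((144 + 7)*(-5))*(-9) = (151*(-5))*(-9) = -755*(-9) = 6795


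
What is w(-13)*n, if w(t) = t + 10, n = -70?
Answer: 210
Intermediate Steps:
w(t) = 10 + t
w(-13)*n = (10 - 13)*(-70) = -3*(-70) = 210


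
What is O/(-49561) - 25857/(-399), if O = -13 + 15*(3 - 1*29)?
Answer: 427219858/6591613 ≈ 64.813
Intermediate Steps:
O = -403 (O = -13 + 15*(3 - 29) = -13 + 15*(-26) = -13 - 390 = -403)
O/(-49561) - 25857/(-399) = -403/(-49561) - 25857/(-399) = -403*(-1/49561) - 25857*(-1/399) = 403/49561 + 8619/133 = 427219858/6591613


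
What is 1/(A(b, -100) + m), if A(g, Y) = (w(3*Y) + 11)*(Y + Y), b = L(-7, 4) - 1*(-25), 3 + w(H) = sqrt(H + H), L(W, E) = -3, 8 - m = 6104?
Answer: I/(16*(-481*I + 125*sqrt(6))) ≈ -9.2468e-5 + 5.8862e-5*I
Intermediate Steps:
m = -6096 (m = 8 - 1*6104 = 8 - 6104 = -6096)
w(H) = -3 + sqrt(2)*sqrt(H) (w(H) = -3 + sqrt(H + H) = -3 + sqrt(2*H) = -3 + sqrt(2)*sqrt(H))
b = 22 (b = -3 - 1*(-25) = -3 + 25 = 22)
A(g, Y) = 2*Y*(8 + sqrt(6)*sqrt(Y)) (A(g, Y) = ((-3 + sqrt(2)*sqrt(3*Y)) + 11)*(Y + Y) = ((-3 + sqrt(2)*(sqrt(3)*sqrt(Y))) + 11)*(2*Y) = ((-3 + sqrt(6)*sqrt(Y)) + 11)*(2*Y) = (8 + sqrt(6)*sqrt(Y))*(2*Y) = 2*Y*(8 + sqrt(6)*sqrt(Y)))
1/(A(b, -100) + m) = 1/(2*(-100)*(8 + sqrt(6)*sqrt(-100)) - 6096) = 1/(2*(-100)*(8 + sqrt(6)*(10*I)) - 6096) = 1/(2*(-100)*(8 + 10*I*sqrt(6)) - 6096) = 1/((-1600 - 2000*I*sqrt(6)) - 6096) = 1/(-7696 - 2000*I*sqrt(6))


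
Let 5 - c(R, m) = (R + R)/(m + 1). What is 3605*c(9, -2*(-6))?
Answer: 169435/13 ≈ 13033.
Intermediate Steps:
c(R, m) = 5 - 2*R/(1 + m) (c(R, m) = 5 - (R + R)/(m + 1) = 5 - 2*R/(1 + m))
3605*c(9, -2*(-6)) = 3605*((5 - 2*9 + 5*(-2*(-6)))/(1 - 2*(-6))) = 3605*((5 - 18 + 5*12)/(1 + 12)) = 3605*((5 - 18 + 60)/13) = 3605*((1/13)*47) = 3605*(47/13) = 169435/13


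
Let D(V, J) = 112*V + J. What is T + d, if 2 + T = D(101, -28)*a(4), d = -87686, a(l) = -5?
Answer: -144108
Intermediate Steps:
D(V, J) = J + 112*V
T = -56422 (T = -2 + (-28 + 112*101)*(-5) = -2 + (-28 + 11312)*(-5) = -2 + 11284*(-5) = -2 - 56420 = -56422)
T + d = -56422 - 87686 = -144108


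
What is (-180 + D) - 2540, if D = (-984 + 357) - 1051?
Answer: -4398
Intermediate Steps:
D = -1678 (D = -627 - 1051 = -1678)
(-180 + D) - 2540 = (-180 - 1678) - 2540 = -1858 - 2540 = -4398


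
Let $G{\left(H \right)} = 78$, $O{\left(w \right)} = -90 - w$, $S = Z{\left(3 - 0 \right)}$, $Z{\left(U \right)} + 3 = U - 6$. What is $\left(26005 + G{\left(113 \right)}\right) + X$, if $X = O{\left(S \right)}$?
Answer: $25999$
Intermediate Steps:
$Z{\left(U \right)} = -9 + U$ ($Z{\left(U \right)} = -3 + \left(U - 6\right) = -3 + \left(-6 + U\right) = -9 + U$)
$S = -6$ ($S = -9 + \left(3 - 0\right) = -9 + \left(3 + 0\right) = -9 + 3 = -6$)
$X = -84$ ($X = -90 - -6 = -90 + 6 = -84$)
$\left(26005 + G{\left(113 \right)}\right) + X = \left(26005 + 78\right) - 84 = 26083 - 84 = 25999$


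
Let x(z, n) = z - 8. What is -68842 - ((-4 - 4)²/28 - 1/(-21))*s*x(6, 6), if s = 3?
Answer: -68828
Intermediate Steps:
x(z, n) = -8 + z
-68842 - ((-4 - 4)²/28 - 1/(-21))*s*x(6, 6) = -68842 - ((-4 - 4)²/28 - 1/(-21))*3*(-8 + 6) = -68842 - ((-8)²*(1/28) - 1*(-1/21))*3*(-2) = -68842 - (64*(1/28) + 1/21)*3*(-2) = -68842 - (16/7 + 1/21)*3*(-2) = -68842 - (7/3)*3*(-2) = -68842 - 7*(-2) = -68842 - 1*(-14) = -68842 + 14 = -68828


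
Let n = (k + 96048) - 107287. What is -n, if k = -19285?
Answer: 30524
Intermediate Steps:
n = -30524 (n = (-19285 + 96048) - 107287 = 76763 - 107287 = -30524)
-n = -1*(-30524) = 30524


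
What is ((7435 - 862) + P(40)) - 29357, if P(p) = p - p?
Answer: -22784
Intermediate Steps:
P(p) = 0
((7435 - 862) + P(40)) - 29357 = ((7435 - 862) + 0) - 29357 = (6573 + 0) - 29357 = 6573 - 29357 = -22784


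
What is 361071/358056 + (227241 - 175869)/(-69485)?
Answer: 743885067/2764391240 ≈ 0.26910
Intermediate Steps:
361071/358056 + (227241 - 175869)/(-69485) = 361071*(1/358056) + 51372*(-1/69485) = 40119/39784 - 51372/69485 = 743885067/2764391240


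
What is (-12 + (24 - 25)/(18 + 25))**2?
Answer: 267289/1849 ≈ 144.56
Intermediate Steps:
(-12 + (24 - 25)/(18 + 25))**2 = (-12 - 1/43)**2 = (-517/43)**2 = 267289/1849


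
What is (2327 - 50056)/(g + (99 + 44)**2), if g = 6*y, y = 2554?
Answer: -47729/35773 ≈ -1.3342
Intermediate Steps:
g = 15324 (g = 6*2554 = 15324)
(2327 - 50056)/(g + (99 + 44)**2) = (2327 - 50056)/(15324 + (99 + 44)**2) = -47729/(15324 + 143**2) = -47729/(15324 + 20449) = -47729/35773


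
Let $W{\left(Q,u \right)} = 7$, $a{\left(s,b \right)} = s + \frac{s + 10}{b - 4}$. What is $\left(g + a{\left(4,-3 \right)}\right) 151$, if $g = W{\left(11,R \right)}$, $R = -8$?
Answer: $1359$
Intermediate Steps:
$a{\left(s,b \right)} = s + \frac{10 + s}{-4 + b}$
$g = 7$
$\left(g + a{\left(4,-3 \right)}\right) 151 = \left(7 + \frac{10 - 12 - 12}{-4 - 3}\right) 151 = \left(7 + \frac{10 - 12 - 12}{-7}\right) 151 = \left(7 - -2\right) 151 = \left(7 + 2\right) 151 = 9 \cdot 151 = 1359$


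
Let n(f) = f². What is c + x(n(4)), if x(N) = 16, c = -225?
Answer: -209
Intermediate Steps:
c + x(n(4)) = -225 + 16 = -209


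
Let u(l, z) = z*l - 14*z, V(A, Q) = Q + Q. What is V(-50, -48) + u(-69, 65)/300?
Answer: -6839/60 ≈ -113.98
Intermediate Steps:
V(A, Q) = 2*Q
u(l, z) = -14*z + l*z (u(l, z) = l*z - 14*z = -14*z + l*z)
V(-50, -48) + u(-69, 65)/300 = 2*(-48) + (65*(-14 - 69))/300 = -96 + (65*(-83))*(1/300) = -96 - 5395*1/300 = -96 - 1079/60 = -6839/60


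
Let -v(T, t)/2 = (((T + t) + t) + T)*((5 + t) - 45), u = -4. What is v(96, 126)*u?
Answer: 305472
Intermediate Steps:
v(T, t) = -2*(-40 + t)*(2*T + 2*t) (v(T, t) = -2*(((T + t) + t) + T)*((5 + t) - 45) = -2*((T + 2*t) + T)*(-40 + t) = -2*(2*T + 2*t)*(-40 + t) = -2*(-40 + t)*(2*T + 2*t))
v(96, 126)*u = (-4*126² + 160*96 + 160*126 - 4*96*126)*(-4) = (-4*15876 + 15360 + 20160 - 48384)*(-4) = (-63504 + 15360 + 20160 - 48384)*(-4) = -76368*(-4) = 305472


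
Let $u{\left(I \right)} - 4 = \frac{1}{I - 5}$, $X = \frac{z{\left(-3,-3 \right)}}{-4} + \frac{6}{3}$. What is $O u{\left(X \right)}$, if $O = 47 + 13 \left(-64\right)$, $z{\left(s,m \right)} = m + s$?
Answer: $- \frac{7850}{3} \approx -2616.7$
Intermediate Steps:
$X = \frac{7}{2}$ ($X = \frac{-3 - 3}{-4} + \frac{6}{3} = \left(-6\right) \left(- \frac{1}{4}\right) + 6 \cdot \frac{1}{3} = \frac{3}{2} + 2 = \frac{7}{2} \approx 3.5$)
$u{\left(I \right)} = 4 + \frac{1}{-5 + I}$ ($u{\left(I \right)} = 4 + \frac{1}{I - 5} = 4 + \frac{1}{-5 + I}$)
$O = -785$ ($O = 47 - 832 = -785$)
$O u{\left(X \right)} = - 785 \frac{-19 + 4 \cdot \frac{7}{2}}{-5 + \frac{7}{2}} = - 785 \frac{-19 + 14}{- \frac{3}{2}} = - 785 \left(\left(- \frac{2}{3}\right) \left(-5\right)\right) = \left(-785\right) \frac{10}{3} = - \frac{7850}{3}$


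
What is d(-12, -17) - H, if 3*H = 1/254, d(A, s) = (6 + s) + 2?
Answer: -6859/762 ≈ -9.0013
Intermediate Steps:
d(A, s) = 8 + s
H = 1/762 (H = (⅓)/254 = (⅓)*(1/254) = 1/762 ≈ 0.0013123)
d(-12, -17) - H = (8 - 17) - 1*1/762 = -9 - 1/762 = -6859/762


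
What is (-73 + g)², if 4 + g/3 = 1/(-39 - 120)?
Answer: 20304036/2809 ≈ 7228.2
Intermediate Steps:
g = -637/53 (g = -12 + 3/(-39 - 120) = -12 + 3/(-159) = -12 + 3*(-1/159) = -12 - 1/53 = -637/53 ≈ -12.019)
(-73 + g)² = (-73 - 637/53)² = (-4506/53)² = 20304036/2809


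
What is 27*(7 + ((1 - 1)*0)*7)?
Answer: 189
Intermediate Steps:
27*(7 + ((1 - 1)*0)*7) = 27*(7 + (0*0)*7) = 27*(7 + 0*7) = 27*(7 + 0) = 27*7 = 189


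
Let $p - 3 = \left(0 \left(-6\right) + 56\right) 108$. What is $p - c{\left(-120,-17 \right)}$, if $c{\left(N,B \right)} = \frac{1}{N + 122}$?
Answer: $\frac{12101}{2} \approx 6050.5$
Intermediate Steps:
$c{\left(N,B \right)} = \frac{1}{122 + N}$
$p = 6051$ ($p = 3 + \left(0 \left(-6\right) + 56\right) 108 = 3 + \left(0 + 56\right) 108 = 3 + 56 \cdot 108 = 3 + 6048 = 6051$)
$p - c{\left(-120,-17 \right)} = 6051 - \frac{1}{122 - 120} = 6051 - \frac{1}{2} = \frac{12101}{2}$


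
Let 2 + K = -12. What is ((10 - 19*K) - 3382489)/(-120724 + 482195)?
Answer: -3382213/361471 ≈ -9.3568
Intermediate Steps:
K = -14 (K = -2 - 12 = -14)
((10 - 19*K) - 3382489)/(-120724 + 482195) = ((10 - 19*(-14)) - 3382489)/(-120724 + 482195) = ((10 + 266) - 3382489)/361471 = (276 - 3382489)*(1/361471) = -3382213*1/361471 = -3382213/361471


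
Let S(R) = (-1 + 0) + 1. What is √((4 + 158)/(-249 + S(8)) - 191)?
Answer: I*√1320281/83 ≈ 13.844*I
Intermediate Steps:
S(R) = 0 (S(R) = -1 + 1 = 0)
√((4 + 158)/(-249 + S(8)) - 191) = √((4 + 158)/(-249 + 0) - 191) = √(162/(-249) - 191) = √(162*(-1/249) - 191) = √(-54/83 - 191) = √(-15907/83) = I*√1320281/83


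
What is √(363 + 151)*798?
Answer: 798*√514 ≈ 18092.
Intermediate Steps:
√(363 + 151)*798 = √514*798 = 798*√514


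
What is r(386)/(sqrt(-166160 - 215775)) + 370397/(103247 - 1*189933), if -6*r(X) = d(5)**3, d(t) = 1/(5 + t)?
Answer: -370397/86686 + I*sqrt(381935)/2291610000 ≈ -4.2729 + 2.6968e-7*I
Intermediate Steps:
r(X) = -1/6000 (r(X) = -1/(6*(5 + 5)**3) = -(1/10)**3/6 = -1/6*1/1000 = -1/6000)
r(386)/(sqrt(-166160 - 215775)) + 370397/(103247 - 1*189933) = -1/(6000*sqrt(-166160 - 215775)) + 370397/(103247 - 1*189933) = -(-I*sqrt(381935)/381935)/6000 + 370397/(103247 - 189933) = -(-I*sqrt(381935)/381935)/6000 + 370397/(-86686) = -(-1)*I*sqrt(381935)/2291610000 + 370397*(-1/86686) = I*sqrt(381935)/2291610000 - 370397/86686 = -370397/86686 + I*sqrt(381935)/2291610000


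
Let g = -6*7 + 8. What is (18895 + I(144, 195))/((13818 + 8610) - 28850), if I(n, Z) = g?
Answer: -18861/6422 ≈ -2.9369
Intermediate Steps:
g = -34 (g = -42 + 8 = -34)
I(n, Z) = -34
(18895 + I(144, 195))/((13818 + 8610) - 28850) = (18895 - 34)/((13818 + 8610) - 28850) = 18861/(22428 - 28850) = 18861/(-6422) = 18861*(-1/6422) = -18861/6422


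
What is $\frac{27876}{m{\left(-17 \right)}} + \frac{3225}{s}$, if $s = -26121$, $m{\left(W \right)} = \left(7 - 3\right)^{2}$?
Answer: $\frac{60674783}{34828} \approx 1742.1$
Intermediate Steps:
$m{\left(W \right)} = 16$ ($m{\left(W \right)} = 4^{2} = 16$)
$\frac{27876}{m{\left(-17 \right)}} + \frac{3225}{s} = \frac{27876}{16} + \frac{3225}{-26121} = 27876 \cdot \frac{1}{16} + 3225 \left(- \frac{1}{26121}\right) = \frac{6969}{4} - \frac{1075}{8707} = \frac{60674783}{34828}$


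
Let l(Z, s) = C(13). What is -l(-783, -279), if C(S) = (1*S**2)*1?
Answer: -169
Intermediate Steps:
C(S) = S**2 (C(S) = S**2*1 = S**2)
l(Z, s) = 169 (l(Z, s) = 13**2 = 169)
-l(-783, -279) = -1*169 = -169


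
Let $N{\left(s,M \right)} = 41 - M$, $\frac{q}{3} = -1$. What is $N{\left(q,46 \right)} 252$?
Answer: $-1260$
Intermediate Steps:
$q = -3$ ($q = 3 \left(-1\right) = -3$)
$N{\left(q,46 \right)} 252 = \left(41 - 46\right) 252 = \left(-5\right) 252 = -1260$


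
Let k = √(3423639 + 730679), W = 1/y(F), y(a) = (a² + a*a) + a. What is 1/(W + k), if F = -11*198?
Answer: -9485190/373759127149888279799 + 629781805352700*√84782/373759127149888279799 ≈ 0.00049063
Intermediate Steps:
F = -2178
y(a) = a + 2*a² (y(a) = (a² + a²) + a = 2*a² + a = a + 2*a²)
W = 1/9485190 (W = 1/(-2178*(1 + 2*(-2178))) = 1/(-2178*(1 - 4356)) = 1/(-2178*(-4355)) = 1/9485190 ≈ 1.0543e-7)
k = 7*√84782 (k = √4154318 = 7*√84782 ≈ 2038.2)
1/(W + k) = 1/(1/9485190 + 7*√84782)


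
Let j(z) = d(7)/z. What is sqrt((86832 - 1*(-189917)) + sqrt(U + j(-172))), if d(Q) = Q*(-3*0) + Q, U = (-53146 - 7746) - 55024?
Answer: sqrt(2046835604 + 86*I*sqrt(857315037))/86 ≈ 526.07 + 0.32359*I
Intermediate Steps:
U = -115916 (U = -60892 - 55024 = -115916)
d(Q) = Q (d(Q) = Q*0 + Q = 0 + Q = Q)
j(z) = 7/z
sqrt((86832 - 1*(-189917)) + sqrt(U + j(-172))) = sqrt((86832 - 1*(-189917)) + sqrt(-115916 + 7/(-172))) = sqrt((86832 + 189917) + sqrt(-115916 + 7*(-1/172))) = sqrt(276749 + sqrt(-115916 - 7/172)) = sqrt(276749 + sqrt(-19937559/172)) = sqrt(276749 + I*sqrt(857315037)/86)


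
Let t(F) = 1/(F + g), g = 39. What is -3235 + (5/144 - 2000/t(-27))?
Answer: -3921835/144 ≈ -27235.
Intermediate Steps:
t(F) = 1/(39 + F) (t(F) = 1/(F + 39) = 1/(39 + F))
-3235 + (5/144 - 2000/t(-27)) = -3235 + (5/144 - 2000/(1/(39 - 27))) = -3235 + (5*(1/144) - 2000/(1/12)) = -3235 + (5/144 - 2000/1/12) = -3235 + (5/144 - 2000*12) = -3235 + (5/144 - 24000) = -3235 - 3455995/144 = -3921835/144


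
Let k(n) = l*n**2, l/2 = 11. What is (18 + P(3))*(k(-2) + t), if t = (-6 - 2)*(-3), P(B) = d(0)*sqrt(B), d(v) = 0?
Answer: 2016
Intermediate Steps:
l = 22 (l = 2*11 = 22)
k(n) = 22*n**2
P(B) = 0 (P(B) = 0*sqrt(B) = 0)
t = 24 (t = -8*(-3) = 24)
(18 + P(3))*(k(-2) + t) = (18 + 0)*(22*(-2)**2 + 24) = 18*(22*4 + 24) = 18*(88 + 24) = 18*112 = 2016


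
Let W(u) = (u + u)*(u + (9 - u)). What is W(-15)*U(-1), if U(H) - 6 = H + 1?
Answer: -1620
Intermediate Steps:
W(u) = 18*u (W(u) = (2*u)*9 = 18*u)
U(H) = 7 + H (U(H) = 6 + (H + 1) = 6 + (1 + H) = 7 + H)
W(-15)*U(-1) = (18*(-15))*(7 - 1) = -270*6 = -1620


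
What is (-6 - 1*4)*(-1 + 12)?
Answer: -110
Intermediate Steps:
(-6 - 1*4)*(-1 + 12) = (-6 - 4)*11 = -10*11 = -110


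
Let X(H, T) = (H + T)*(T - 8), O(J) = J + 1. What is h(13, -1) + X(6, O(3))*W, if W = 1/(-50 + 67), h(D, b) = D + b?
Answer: 164/17 ≈ 9.6471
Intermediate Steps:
O(J) = 1 + J
W = 1/17 ≈ 0.058824
X(H, T) = (-8 + T)*(H + T) (X(H, T) = (H + T)*(-8 + T) = (-8 + T)*(H + T))
h(13, -1) + X(6, O(3))*W = (13 - 1) + ((1 + 3)**2 - 8*6 - 8*(1 + 3) + 6*(1 + 3))*(1/17) = 12 + (4**2 - 48 - 8*4 + 6*4)*(1/17) = 12 + (16 - 48 - 32 + 24)*(1/17) = 12 - 40*1/17 = 12 - 40/17 = 164/17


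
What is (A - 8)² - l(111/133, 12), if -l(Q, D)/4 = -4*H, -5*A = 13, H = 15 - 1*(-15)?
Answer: -9191/25 ≈ -367.64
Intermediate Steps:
H = 30 (H = 15 + 15 = 30)
A = -13/5 (A = -⅕*13 = -13/5 ≈ -2.6000)
l(Q, D) = 480 (l(Q, D) = -(-16)*30 = -4*(-120) = 480)
(A - 8)² - l(111/133, 12) = (-13/5 - 8)² - 1*480 = (-53/5)² - 480 = 2809/25 - 480 = -9191/25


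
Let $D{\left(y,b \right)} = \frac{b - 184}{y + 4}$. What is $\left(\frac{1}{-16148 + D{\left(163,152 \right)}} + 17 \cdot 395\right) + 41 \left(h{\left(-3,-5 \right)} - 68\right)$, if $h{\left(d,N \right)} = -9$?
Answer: $\frac{9595029217}{2696748} \approx 3558.0$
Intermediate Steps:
$D{\left(y,b \right)} = \frac{-184 + b}{4 + y}$
$\left(\frac{1}{-16148 + D{\left(163,152 \right)}} + 17 \cdot 395\right) + 41 \left(h{\left(-3,-5 \right)} - 68\right) = \left(\frac{1}{-16148 + \frac{-184 + 152}{4 + 163}} + 17 \cdot 395\right) + 41 \left(-9 - 68\right) = \left(\frac{1}{-16148 + \frac{1}{167} \left(-32\right)} + 6715\right) + 41 \left(-77\right) = \left(\frac{1}{-16148 + \frac{1}{167} \left(-32\right)} + 6715\right) - 3157 = \left(\frac{1}{-16148 - \frac{32}{167}} + 6715\right) - 3157 = \left(\frac{1}{- \frac{2696748}{167}} + 6715\right) - 3157 = \left(- \frac{167}{2696748} + 6715\right) - 3157 = \frac{18108662653}{2696748} - 3157 = \frac{9595029217}{2696748}$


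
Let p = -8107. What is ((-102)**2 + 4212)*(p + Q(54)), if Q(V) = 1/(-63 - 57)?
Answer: -592460169/5 ≈ -1.1849e+8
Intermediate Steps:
Q(V) = -1/120 (Q(V) = 1/(-120) = -1/120)
((-102)**2 + 4212)*(p + Q(54)) = ((-102)**2 + 4212)*(-8107 - 1/120) = (10404 + 4212)*(-972841/120) = 14616*(-972841/120) = -592460169/5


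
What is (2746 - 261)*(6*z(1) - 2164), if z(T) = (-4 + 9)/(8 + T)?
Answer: -16107770/3 ≈ -5.3693e+6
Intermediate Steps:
z(T) = 5/(8 + T)
(2746 - 261)*(6*z(1) - 2164) = (2746 - 261)*(6*(5/(8 + 1)) - 2164) = 2485*(6*(5/9) - 2164) = 2485*(10/3 - 2164) = 2485*(-6482/3) = -16107770/3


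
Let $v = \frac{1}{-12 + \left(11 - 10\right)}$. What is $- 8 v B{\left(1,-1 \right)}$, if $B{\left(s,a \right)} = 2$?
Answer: $\frac{16}{11} \approx 1.4545$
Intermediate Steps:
$v = - \frac{1}{11}$ ($v = \frac{1}{-12 + \left(11 - 10\right)} = \frac{1}{-12 + 1} = \frac{1}{-11} = - \frac{1}{11} \approx -0.090909$)
$- 8 v B{\left(1,-1 \right)} = \left(-8\right) \left(- \frac{1}{11}\right) 2 = \frac{8}{11} \cdot 2 = \frac{16}{11}$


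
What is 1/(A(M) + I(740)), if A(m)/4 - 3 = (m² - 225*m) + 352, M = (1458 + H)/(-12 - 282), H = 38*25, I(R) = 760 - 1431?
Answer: 441/3699445 ≈ 0.00011921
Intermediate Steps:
I(R) = -671
H = 950
M = -172/21 (M = (1458 + 950)/(-12 - 282) = 2408/(-294) = 2408*(-1/294) = -172/21 ≈ -8.1905)
A(m) = 1420 - 900*m + 4*m² (A(m) = 12 + 4*((m² - 225*m) + 352) = 12 + 4*(352 + m² - 225*m) = 12 + (1408 - 900*m + 4*m²) = 1420 - 900*m + 4*m²)
1/(A(M) + I(740)) = 1/((1420 - 900*(-172/21) + 4*(-172/21)²) - 671) = 1/((1420 + 51600/7 + 4*(29584/441)) - 671) = 1/((1420 + 51600/7 + 118336/441) - 671) = 1/(3995356/441 - 671) = 1/(3699445/441) = 441/3699445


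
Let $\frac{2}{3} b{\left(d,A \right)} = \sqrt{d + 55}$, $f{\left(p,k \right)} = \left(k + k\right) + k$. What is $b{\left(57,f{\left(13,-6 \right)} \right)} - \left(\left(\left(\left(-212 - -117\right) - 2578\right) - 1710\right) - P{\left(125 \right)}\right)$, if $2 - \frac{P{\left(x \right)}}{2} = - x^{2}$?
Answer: $35637 + 6 \sqrt{7} \approx 35653.0$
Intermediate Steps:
$f{\left(p,k \right)} = 3 k$ ($f{\left(p,k \right)} = 2 k + k = 3 k$)
$b{\left(d,A \right)} = \frac{3 \sqrt{55 + d}}{2}$ ($b{\left(d,A \right)} = \frac{3 \sqrt{d + 55}}{2} = \frac{3 \sqrt{55 + d}}{2}$)
$P{\left(x \right)} = 4 + 2 x^{2}$ ($P{\left(x \right)} = 4 - 2 \left(- x^{2}\right) = 4 + 2 x^{2}$)
$b{\left(57,f{\left(13,-6 \right)} \right)} - \left(\left(\left(\left(-212 - -117\right) - 2578\right) - 1710\right) - P{\left(125 \right)}\right) = \frac{3 \sqrt{55 + 57}}{2} - \left(\left(\left(\left(-212 - -117\right) - 2578\right) - 1710\right) - \left(4 + 2 \cdot 125^{2}\right)\right) = \frac{3 \sqrt{112}}{2} - \left(\left(\left(\left(-212 + 117\right) - 2578\right) - 1710\right) - \left(4 + 2 \cdot 15625\right)\right) = \frac{3 \cdot 4 \sqrt{7}}{2} - \left(\left(\left(-95 - 2578\right) - 1710\right) - \left(4 + 31250\right)\right) = 6 \sqrt{7} - \left(\left(-2673 - 1710\right) - 31254\right) = 6 \sqrt{7} - \left(-4383 - 31254\right) = 6 \sqrt{7} - -35637 = 6 \sqrt{7} + 35637 = 35637 + 6 \sqrt{7}$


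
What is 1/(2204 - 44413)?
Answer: -1/42209 ≈ -2.3692e-5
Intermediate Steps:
1/(2204 - 44413) = 1/(-42209) = -1/42209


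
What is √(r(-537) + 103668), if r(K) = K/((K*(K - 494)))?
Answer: √110195039917/1031 ≈ 321.98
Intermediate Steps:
r(K) = 1/(-494 + K) (r(K) = K/((K*(-494 + K))) = K*(1/(K*(-494 + K))) = 1/(-494 + K))
√(r(-537) + 103668) = √(1/(-494 - 537) + 103668) = √(1/(-1031) + 103668) = √(-1/1031 + 103668) = √(106881707/1031) = √110195039917/1031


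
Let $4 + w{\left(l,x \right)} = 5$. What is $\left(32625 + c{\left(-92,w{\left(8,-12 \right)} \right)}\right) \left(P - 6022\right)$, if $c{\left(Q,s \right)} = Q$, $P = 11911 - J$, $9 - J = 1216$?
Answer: $230854168$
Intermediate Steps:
$J = -1207$ ($J = 9 - 1216 = -1207$)
$w{\left(l,x \right)} = 1$ ($w{\left(l,x \right)} = -4 + 5 = 1$)
$P = 13118$ ($P = 11911 - -1207 = 11911 + 1207 = 13118$)
$\left(32625 + c{\left(-92,w{\left(8,-12 \right)} \right)}\right) \left(P - 6022\right) = \left(32625 - 92\right) \left(13118 - 6022\right) = 32533 \cdot 7096 = 230854168$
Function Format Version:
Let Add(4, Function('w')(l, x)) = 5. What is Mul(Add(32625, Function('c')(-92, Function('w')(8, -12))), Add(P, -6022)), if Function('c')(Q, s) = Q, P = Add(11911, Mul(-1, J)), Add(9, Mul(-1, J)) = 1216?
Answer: 230854168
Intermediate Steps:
J = -1207 (J = Add(9, Mul(-1, 1216)) = Add(9, -1216) = -1207)
Function('w')(l, x) = 1 (Function('w')(l, x) = Add(-4, 5) = 1)
P = 13118 (P = Add(11911, Mul(-1, -1207)) = Add(11911, 1207) = 13118)
Mul(Add(32625, Function('c')(-92, Function('w')(8, -12))), Add(P, -6022)) = Mul(Add(32625, -92), Add(13118, -6022)) = Mul(32533, 7096) = 230854168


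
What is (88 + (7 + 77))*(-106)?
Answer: -18232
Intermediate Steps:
(88 + (7 + 77))*(-106) = (88 + 84)*(-106) = 172*(-106) = -18232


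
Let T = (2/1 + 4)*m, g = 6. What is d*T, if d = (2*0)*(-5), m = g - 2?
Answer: 0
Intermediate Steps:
m = 4 (m = 6 - 2 = 4)
d = 0 (d = 0*(-5) = 0)
T = 24 (T = (2/1 + 4)*4 = (2*1 + 4)*4 = (2 + 4)*4 = 6*4 = 24)
d*T = 0*24 = 0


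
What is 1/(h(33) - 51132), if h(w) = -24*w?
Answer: -1/51924 ≈ -1.9259e-5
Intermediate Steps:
1/(h(33) - 51132) = 1/(-24*33 - 51132) = 1/(-792 - 51132) = 1/(-51924) = -1/51924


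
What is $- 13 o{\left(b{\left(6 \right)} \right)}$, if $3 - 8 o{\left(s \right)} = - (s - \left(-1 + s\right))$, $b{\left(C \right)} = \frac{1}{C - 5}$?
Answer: $- \frac{13}{2} \approx -6.5$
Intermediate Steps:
$b{\left(C \right)} = \frac{1}{-5 + C}$
$o{\left(s \right)} = \frac{1}{2}$ ($o{\left(s \right)} = \frac{3}{8} - \frac{\left(-1\right) \left(s - \left(-1 + s\right)\right)}{8} = \frac{3}{8} - \frac{\left(-1\right) 1}{8} = \frac{3}{8} - - \frac{1}{8} = \frac{3}{8} + \frac{1}{8} = \frac{1}{2}$)
$- 13 o{\left(b{\left(6 \right)} \right)} = \left(-13\right) \frac{1}{2} = - \frac{13}{2}$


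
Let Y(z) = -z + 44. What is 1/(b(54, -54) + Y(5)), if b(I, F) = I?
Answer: 1/93 ≈ 0.010753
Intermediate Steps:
Y(z) = 44 - z
1/(b(54, -54) + Y(5)) = 1/(54 + (44 - 1*5)) = 1/(54 + (44 - 5)) = 1/(54 + 39) = 1/93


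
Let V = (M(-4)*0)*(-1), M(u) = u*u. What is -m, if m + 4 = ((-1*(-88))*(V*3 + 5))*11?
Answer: -4836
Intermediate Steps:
M(u) = u**2
V = 0 (V = ((-4)**2*0)*(-1) = (16*0)*(-1) = 0*(-1) = 0)
m = 4836 (m = -4 + ((-1*(-88))*(0*3 + 5))*11 = -4 + (88*(0 + 5))*11 = -4 + (88*5)*11 = -4 + 440*11 = -4 + 4840 = 4836)
-m = -1*4836 = -4836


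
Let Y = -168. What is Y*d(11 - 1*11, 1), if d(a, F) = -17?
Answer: 2856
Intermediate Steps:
Y*d(11 - 1*11, 1) = -168*(-17) = 2856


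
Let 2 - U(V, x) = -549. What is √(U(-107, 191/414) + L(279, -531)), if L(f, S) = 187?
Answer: 3*√82 ≈ 27.166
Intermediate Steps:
U(V, x) = 551 (U(V, x) = 2 - 1*(-549) = 2 + 549 = 551)
√(U(-107, 191/414) + L(279, -531)) = √(551 + 187) = √738 = 3*√82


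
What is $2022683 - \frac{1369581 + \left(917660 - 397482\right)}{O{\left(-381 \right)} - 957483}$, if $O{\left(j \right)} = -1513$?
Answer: $\frac{1939746796027}{958996} \approx 2.0227 \cdot 10^{6}$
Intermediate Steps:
$2022683 - \frac{1369581 + \left(917660 - 397482\right)}{O{\left(-381 \right)} - 957483} = 2022683 - \frac{1369581 + \left(917660 - 397482\right)}{-1513 - 957483} = 2022683 - \frac{1369581 + \left(917660 - 397482\right)}{-958996} = 2022683 - \left(1369581 + 520178\right) \left(- \frac{1}{958996}\right) = 2022683 - 1889759 \left(- \frac{1}{958996}\right) = 2022683 - - \frac{1889759}{958996} = 2022683 + \frac{1889759}{958996} = \frac{1939746796027}{958996}$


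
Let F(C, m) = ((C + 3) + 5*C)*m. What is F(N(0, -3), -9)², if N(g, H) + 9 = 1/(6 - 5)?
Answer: 164025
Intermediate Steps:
N(g, H) = -8 (N(g, H) = -9 + 1/(6 - 5) = -9 + 1/1 = -9 + 1 = -8)
F(C, m) = m*(3 + 6*C) (F(C, m) = ((3 + C) + 5*C)*m = (3 + 6*C)*m = m*(3 + 6*C))
F(N(0, -3), -9)² = (3*(-9)*(1 + 2*(-8)))² = (3*(-9)*(1 - 16))² = (3*(-9)*(-15))² = 405² = 164025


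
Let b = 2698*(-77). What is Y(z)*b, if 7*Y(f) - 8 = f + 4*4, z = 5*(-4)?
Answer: -118712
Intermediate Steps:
b = -207746
z = -20
Y(f) = 24/7 + f/7 (Y(f) = 8/7 + (f + 4*4)/7 = 8/7 + (f + 16)/7 = 8/7 + (16 + f)/7 = 8/7 + (16/7 + f/7) = 24/7 + f/7)
Y(z)*b = (24/7 + (⅐)*(-20))*(-207746) = (24/7 - 20/7)*(-207746) = (4/7)*(-207746) = -118712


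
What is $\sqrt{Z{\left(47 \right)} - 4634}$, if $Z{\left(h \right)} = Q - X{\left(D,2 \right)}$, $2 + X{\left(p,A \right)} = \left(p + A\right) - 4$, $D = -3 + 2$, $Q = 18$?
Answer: $i \sqrt{4611} \approx 67.904 i$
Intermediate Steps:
$D = -1$
$X{\left(p,A \right)} = -6 + A + p$ ($X{\left(p,A \right)} = -2 - \left(4 - A - p\right) = -2 + \left(-4 + A + p\right) = -6 + A + p$)
$Z{\left(h \right)} = 23$ ($Z{\left(h \right)} = 18 - \left(-6 + 2 - 1\right) = 18 - -5 = 18 + 5 = 23$)
$\sqrt{Z{\left(47 \right)} - 4634} = \sqrt{23 - 4634} = \sqrt{-4611} = i \sqrt{4611}$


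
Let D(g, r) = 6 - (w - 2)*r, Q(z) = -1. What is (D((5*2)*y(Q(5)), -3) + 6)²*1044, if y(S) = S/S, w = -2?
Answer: 0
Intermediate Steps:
y(S) = 1
D(g, r) = 6 + 4*r (D(g, r) = 6 - (-2 - 2)*r = 6 - (-4)*r = 6 + 4*r)
(D((5*2)*y(Q(5)), -3) + 6)²*1044 = ((6 + 4*(-3)) + 6)²*1044 = ((6 - 12) + 6)²*1044 = (-6 + 6)²*1044 = 0²*1044 = 0*1044 = 0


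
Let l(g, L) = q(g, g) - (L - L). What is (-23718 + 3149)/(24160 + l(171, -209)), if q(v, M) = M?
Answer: -20569/24331 ≈ -0.84538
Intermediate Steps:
l(g, L) = g (l(g, L) = g - (L - L) = g - 1*0 = g + 0 = g)
(-23718 + 3149)/(24160 + l(171, -209)) = (-23718 + 3149)/(24160 + 171) = -20569/24331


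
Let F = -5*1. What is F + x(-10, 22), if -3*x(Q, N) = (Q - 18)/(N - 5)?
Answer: -227/51 ≈ -4.4510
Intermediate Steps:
F = -5
x(Q, N) = -(-18 + Q)/(3*(-5 + N)) (x(Q, N) = -(Q - 18)/(3*(N - 5)) = -(-18 + Q)/(3*(-5 + N)))
F + x(-10, 22) = -5 + (18 - 1*(-10))/(3*(-5 + 22)) = -5 + (⅓)*(18 + 10)/17 = -5 + (⅓)*(1/17)*28 = -5 + 28/51 = -227/51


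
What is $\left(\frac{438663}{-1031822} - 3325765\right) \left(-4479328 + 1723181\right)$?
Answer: $\frac{9457988346846784471}{1031822} \approx 9.1663 \cdot 10^{12}$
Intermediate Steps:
$\left(\frac{438663}{-1031822} - 3325765\right) \left(-4479328 + 1723181\right) = \left(438663 \left(- \frac{1}{1031822}\right) - 3325765\right) \left(-2756147\right) = \left(- \frac{438663}{1031822} - 3325765\right) \left(-2756147\right) = \left(- \frac{3431597932493}{1031822}\right) \left(-2756147\right) = \frac{9457988346846784471}{1031822}$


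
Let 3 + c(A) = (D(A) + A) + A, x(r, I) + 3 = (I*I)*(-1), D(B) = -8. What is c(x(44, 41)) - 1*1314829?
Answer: -1318208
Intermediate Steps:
x(r, I) = -3 - I² (x(r, I) = -3 + (I*I)*(-1) = -3 + I²*(-1) = -3 - I²)
c(A) = -11 + 2*A (c(A) = -3 + ((-8 + A) + A) = -3 + (-8 + 2*A) = -11 + 2*A)
c(x(44, 41)) - 1*1314829 = (-11 + 2*(-3 - 1*41²)) - 1*1314829 = (-11 + 2*(-3 - 1*1681)) - 1314829 = (-11 + 2*(-3 - 1681)) - 1314829 = (-11 + 2*(-1684)) - 1314829 = (-11 - 3368) - 1314829 = -3379 - 1314829 = -1318208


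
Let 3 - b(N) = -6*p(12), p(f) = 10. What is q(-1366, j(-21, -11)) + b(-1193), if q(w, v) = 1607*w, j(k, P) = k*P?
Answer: -2195099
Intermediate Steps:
j(k, P) = P*k
b(N) = 63 (b(N) = 3 - (-6)*10 = 3 - 1*(-60) = 3 + 60 = 63)
q(-1366, j(-21, -11)) + b(-1193) = 1607*(-1366) + 63 = -2195162 + 63 = -2195099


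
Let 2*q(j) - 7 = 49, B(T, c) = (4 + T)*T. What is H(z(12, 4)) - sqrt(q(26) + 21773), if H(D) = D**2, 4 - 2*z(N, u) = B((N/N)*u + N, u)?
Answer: 24964 - 13*sqrt(129) ≈ 24816.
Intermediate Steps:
B(T, c) = T*(4 + T)
q(j) = 28 (q(j) = 7/2 + (1/2)*49 = 7/2 + 49/2 = 28)
z(N, u) = 2 - (N + u)*(4 + N + u)/2 (z(N, u) = 2 - ((N/N)*u + N)*(4 + ((N/N)*u + N))/2 = 2 - (1*u + N)*(4 + (1*u + N))/2 = 2 - (u + N)*(4 + (u + N))/2 = 2 - (N + u)*(4 + (N + u))/2 = 2 - (N + u)*(4 + N + u)/2)
H(z(12, 4)) - sqrt(q(26) + 21773) = (2 - (12 + 4)*(4 + 12 + 4)/2)**2 - sqrt(28 + 21773) = (2 - 1/2*16*20)**2 - sqrt(21801) = (2 - 160)**2 - 13*sqrt(129) = (-158)**2 - 13*sqrt(129) = 24964 - 13*sqrt(129)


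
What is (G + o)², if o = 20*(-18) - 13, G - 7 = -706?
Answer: 1149184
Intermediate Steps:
G = -699 (G = 7 - 706 = -699)
o = -373 (o = -360 - 13 = -373)
(G + o)² = (-699 - 373)² = (-1072)² = 1149184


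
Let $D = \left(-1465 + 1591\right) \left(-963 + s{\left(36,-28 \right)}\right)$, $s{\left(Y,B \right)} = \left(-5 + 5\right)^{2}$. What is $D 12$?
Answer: $-1456056$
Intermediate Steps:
$s{\left(Y,B \right)} = 0$ ($s{\left(Y,B \right)} = 0^{2} = 0$)
$D = -121338$ ($D = \left(-1465 + 1591\right) \left(-963 + 0\right) = 126 \left(-963\right) = -121338$)
$D 12 = \left(-121338\right) 12 = -1456056$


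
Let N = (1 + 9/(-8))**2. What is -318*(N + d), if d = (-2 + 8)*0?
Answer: -159/32 ≈ -4.9688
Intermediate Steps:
N = 1/64 (N = (1 + 9*(-1/8))**2 = (1 - 9/8)**2 = (-1/8)**2 = 1/64 ≈ 0.015625)
d = 0 (d = 6*0 = 0)
-318*(N + d) = -318*(1/64 + 0) = -318*1/64 = -159/32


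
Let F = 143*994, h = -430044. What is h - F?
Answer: -572186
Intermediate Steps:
F = 142142
h - F = -430044 - 1*142142 = -430044 - 142142 = -572186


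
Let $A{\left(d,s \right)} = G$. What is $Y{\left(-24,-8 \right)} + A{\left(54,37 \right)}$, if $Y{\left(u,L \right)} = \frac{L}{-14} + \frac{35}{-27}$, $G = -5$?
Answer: $- \frac{1082}{189} \approx -5.7249$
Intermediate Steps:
$A{\left(d,s \right)} = -5$
$Y{\left(u,L \right)} = - \frac{35}{27} - \frac{L}{14}$ ($Y{\left(u,L \right)} = L \left(- \frac{1}{14}\right) + 35 \left(- \frac{1}{27}\right) = - \frac{L}{14} - \frac{35}{27} = - \frac{35}{27} - \frac{L}{14}$)
$Y{\left(-24,-8 \right)} + A{\left(54,37 \right)} = \left(- \frac{35}{27} - - \frac{4}{7}\right) - 5 = \left(- \frac{35}{27} + \frac{4}{7}\right) - 5 = - \frac{137}{189} - 5 = - \frac{1082}{189}$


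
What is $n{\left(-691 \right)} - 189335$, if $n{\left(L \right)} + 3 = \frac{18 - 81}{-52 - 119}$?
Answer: $- \frac{3597415}{19} \approx -1.8934 \cdot 10^{5}$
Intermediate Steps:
$n{\left(L \right)} = - \frac{50}{19}$ ($n{\left(L \right)} = -3 + \frac{18 - 81}{-52 - 119} = -3 - \frac{63}{-171} = -3 - - \frac{7}{19} = -3 + \frac{7}{19} = - \frac{50}{19}$)
$n{\left(-691 \right)} - 189335 = - \frac{50}{19} - 189335 = - \frac{3597415}{19}$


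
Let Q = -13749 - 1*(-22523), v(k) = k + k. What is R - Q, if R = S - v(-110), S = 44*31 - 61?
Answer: -7251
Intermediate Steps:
S = 1303 (S = 1364 - 61 = 1303)
v(k) = 2*k
R = 1523 (R = 1303 - 2*(-110) = 1303 - 1*(-220) = 1303 + 220 = 1523)
Q = 8774 (Q = -13749 + 22523 = 8774)
R - Q = 1523 - 1*8774 = 1523 - 8774 = -7251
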